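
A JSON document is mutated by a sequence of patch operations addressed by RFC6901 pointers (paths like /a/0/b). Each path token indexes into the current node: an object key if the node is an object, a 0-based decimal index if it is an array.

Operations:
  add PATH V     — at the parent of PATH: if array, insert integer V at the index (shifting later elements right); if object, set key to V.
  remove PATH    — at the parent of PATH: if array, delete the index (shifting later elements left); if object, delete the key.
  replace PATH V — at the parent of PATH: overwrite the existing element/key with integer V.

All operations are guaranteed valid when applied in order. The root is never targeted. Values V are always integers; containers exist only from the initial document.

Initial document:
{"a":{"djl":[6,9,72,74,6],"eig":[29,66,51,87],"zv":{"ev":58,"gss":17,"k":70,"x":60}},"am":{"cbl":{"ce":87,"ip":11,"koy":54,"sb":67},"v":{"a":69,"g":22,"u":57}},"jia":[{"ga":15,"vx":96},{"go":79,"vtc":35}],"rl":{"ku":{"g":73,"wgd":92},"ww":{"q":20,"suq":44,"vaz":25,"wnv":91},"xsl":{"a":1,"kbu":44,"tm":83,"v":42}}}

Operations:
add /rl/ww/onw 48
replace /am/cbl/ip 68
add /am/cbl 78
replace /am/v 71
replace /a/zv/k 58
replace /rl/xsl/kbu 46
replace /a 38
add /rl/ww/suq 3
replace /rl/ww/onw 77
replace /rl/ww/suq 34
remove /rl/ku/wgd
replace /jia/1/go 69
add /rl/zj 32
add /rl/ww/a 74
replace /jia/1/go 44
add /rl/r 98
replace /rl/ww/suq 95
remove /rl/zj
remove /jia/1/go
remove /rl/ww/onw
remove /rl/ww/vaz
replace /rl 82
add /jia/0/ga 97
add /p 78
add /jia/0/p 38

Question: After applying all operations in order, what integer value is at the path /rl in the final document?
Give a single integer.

After op 1 (add /rl/ww/onw 48): {"a":{"djl":[6,9,72,74,6],"eig":[29,66,51,87],"zv":{"ev":58,"gss":17,"k":70,"x":60}},"am":{"cbl":{"ce":87,"ip":11,"koy":54,"sb":67},"v":{"a":69,"g":22,"u":57}},"jia":[{"ga":15,"vx":96},{"go":79,"vtc":35}],"rl":{"ku":{"g":73,"wgd":92},"ww":{"onw":48,"q":20,"suq":44,"vaz":25,"wnv":91},"xsl":{"a":1,"kbu":44,"tm":83,"v":42}}}
After op 2 (replace /am/cbl/ip 68): {"a":{"djl":[6,9,72,74,6],"eig":[29,66,51,87],"zv":{"ev":58,"gss":17,"k":70,"x":60}},"am":{"cbl":{"ce":87,"ip":68,"koy":54,"sb":67},"v":{"a":69,"g":22,"u":57}},"jia":[{"ga":15,"vx":96},{"go":79,"vtc":35}],"rl":{"ku":{"g":73,"wgd":92},"ww":{"onw":48,"q":20,"suq":44,"vaz":25,"wnv":91},"xsl":{"a":1,"kbu":44,"tm":83,"v":42}}}
After op 3 (add /am/cbl 78): {"a":{"djl":[6,9,72,74,6],"eig":[29,66,51,87],"zv":{"ev":58,"gss":17,"k":70,"x":60}},"am":{"cbl":78,"v":{"a":69,"g":22,"u":57}},"jia":[{"ga":15,"vx":96},{"go":79,"vtc":35}],"rl":{"ku":{"g":73,"wgd":92},"ww":{"onw":48,"q":20,"suq":44,"vaz":25,"wnv":91},"xsl":{"a":1,"kbu":44,"tm":83,"v":42}}}
After op 4 (replace /am/v 71): {"a":{"djl":[6,9,72,74,6],"eig":[29,66,51,87],"zv":{"ev":58,"gss":17,"k":70,"x":60}},"am":{"cbl":78,"v":71},"jia":[{"ga":15,"vx":96},{"go":79,"vtc":35}],"rl":{"ku":{"g":73,"wgd":92},"ww":{"onw":48,"q":20,"suq":44,"vaz":25,"wnv":91},"xsl":{"a":1,"kbu":44,"tm":83,"v":42}}}
After op 5 (replace /a/zv/k 58): {"a":{"djl":[6,9,72,74,6],"eig":[29,66,51,87],"zv":{"ev":58,"gss":17,"k":58,"x":60}},"am":{"cbl":78,"v":71},"jia":[{"ga":15,"vx":96},{"go":79,"vtc":35}],"rl":{"ku":{"g":73,"wgd":92},"ww":{"onw":48,"q":20,"suq":44,"vaz":25,"wnv":91},"xsl":{"a":1,"kbu":44,"tm":83,"v":42}}}
After op 6 (replace /rl/xsl/kbu 46): {"a":{"djl":[6,9,72,74,6],"eig":[29,66,51,87],"zv":{"ev":58,"gss":17,"k":58,"x":60}},"am":{"cbl":78,"v":71},"jia":[{"ga":15,"vx":96},{"go":79,"vtc":35}],"rl":{"ku":{"g":73,"wgd":92},"ww":{"onw":48,"q":20,"suq":44,"vaz":25,"wnv":91},"xsl":{"a":1,"kbu":46,"tm":83,"v":42}}}
After op 7 (replace /a 38): {"a":38,"am":{"cbl":78,"v":71},"jia":[{"ga":15,"vx":96},{"go":79,"vtc":35}],"rl":{"ku":{"g":73,"wgd":92},"ww":{"onw":48,"q":20,"suq":44,"vaz":25,"wnv":91},"xsl":{"a":1,"kbu":46,"tm":83,"v":42}}}
After op 8 (add /rl/ww/suq 3): {"a":38,"am":{"cbl":78,"v":71},"jia":[{"ga":15,"vx":96},{"go":79,"vtc":35}],"rl":{"ku":{"g":73,"wgd":92},"ww":{"onw":48,"q":20,"suq":3,"vaz":25,"wnv":91},"xsl":{"a":1,"kbu":46,"tm":83,"v":42}}}
After op 9 (replace /rl/ww/onw 77): {"a":38,"am":{"cbl":78,"v":71},"jia":[{"ga":15,"vx":96},{"go":79,"vtc":35}],"rl":{"ku":{"g":73,"wgd":92},"ww":{"onw":77,"q":20,"suq":3,"vaz":25,"wnv":91},"xsl":{"a":1,"kbu":46,"tm":83,"v":42}}}
After op 10 (replace /rl/ww/suq 34): {"a":38,"am":{"cbl":78,"v":71},"jia":[{"ga":15,"vx":96},{"go":79,"vtc":35}],"rl":{"ku":{"g":73,"wgd":92},"ww":{"onw":77,"q":20,"suq":34,"vaz":25,"wnv":91},"xsl":{"a":1,"kbu":46,"tm":83,"v":42}}}
After op 11 (remove /rl/ku/wgd): {"a":38,"am":{"cbl":78,"v":71},"jia":[{"ga":15,"vx":96},{"go":79,"vtc":35}],"rl":{"ku":{"g":73},"ww":{"onw":77,"q":20,"suq":34,"vaz":25,"wnv":91},"xsl":{"a":1,"kbu":46,"tm":83,"v":42}}}
After op 12 (replace /jia/1/go 69): {"a":38,"am":{"cbl":78,"v":71},"jia":[{"ga":15,"vx":96},{"go":69,"vtc":35}],"rl":{"ku":{"g":73},"ww":{"onw":77,"q":20,"suq":34,"vaz":25,"wnv":91},"xsl":{"a":1,"kbu":46,"tm":83,"v":42}}}
After op 13 (add /rl/zj 32): {"a":38,"am":{"cbl":78,"v":71},"jia":[{"ga":15,"vx":96},{"go":69,"vtc":35}],"rl":{"ku":{"g":73},"ww":{"onw":77,"q":20,"suq":34,"vaz":25,"wnv":91},"xsl":{"a":1,"kbu":46,"tm":83,"v":42},"zj":32}}
After op 14 (add /rl/ww/a 74): {"a":38,"am":{"cbl":78,"v":71},"jia":[{"ga":15,"vx":96},{"go":69,"vtc":35}],"rl":{"ku":{"g":73},"ww":{"a":74,"onw":77,"q":20,"suq":34,"vaz":25,"wnv":91},"xsl":{"a":1,"kbu":46,"tm":83,"v":42},"zj":32}}
After op 15 (replace /jia/1/go 44): {"a":38,"am":{"cbl":78,"v":71},"jia":[{"ga":15,"vx":96},{"go":44,"vtc":35}],"rl":{"ku":{"g":73},"ww":{"a":74,"onw":77,"q":20,"suq":34,"vaz":25,"wnv":91},"xsl":{"a":1,"kbu":46,"tm":83,"v":42},"zj":32}}
After op 16 (add /rl/r 98): {"a":38,"am":{"cbl":78,"v":71},"jia":[{"ga":15,"vx":96},{"go":44,"vtc":35}],"rl":{"ku":{"g":73},"r":98,"ww":{"a":74,"onw":77,"q":20,"suq":34,"vaz":25,"wnv":91},"xsl":{"a":1,"kbu":46,"tm":83,"v":42},"zj":32}}
After op 17 (replace /rl/ww/suq 95): {"a":38,"am":{"cbl":78,"v":71},"jia":[{"ga":15,"vx":96},{"go":44,"vtc":35}],"rl":{"ku":{"g":73},"r":98,"ww":{"a":74,"onw":77,"q":20,"suq":95,"vaz":25,"wnv":91},"xsl":{"a":1,"kbu":46,"tm":83,"v":42},"zj":32}}
After op 18 (remove /rl/zj): {"a":38,"am":{"cbl":78,"v":71},"jia":[{"ga":15,"vx":96},{"go":44,"vtc":35}],"rl":{"ku":{"g":73},"r":98,"ww":{"a":74,"onw":77,"q":20,"suq":95,"vaz":25,"wnv":91},"xsl":{"a":1,"kbu":46,"tm":83,"v":42}}}
After op 19 (remove /jia/1/go): {"a":38,"am":{"cbl":78,"v":71},"jia":[{"ga":15,"vx":96},{"vtc":35}],"rl":{"ku":{"g":73},"r":98,"ww":{"a":74,"onw":77,"q":20,"suq":95,"vaz":25,"wnv":91},"xsl":{"a":1,"kbu":46,"tm":83,"v":42}}}
After op 20 (remove /rl/ww/onw): {"a":38,"am":{"cbl":78,"v":71},"jia":[{"ga":15,"vx":96},{"vtc":35}],"rl":{"ku":{"g":73},"r":98,"ww":{"a":74,"q":20,"suq":95,"vaz":25,"wnv":91},"xsl":{"a":1,"kbu":46,"tm":83,"v":42}}}
After op 21 (remove /rl/ww/vaz): {"a":38,"am":{"cbl":78,"v":71},"jia":[{"ga":15,"vx":96},{"vtc":35}],"rl":{"ku":{"g":73},"r":98,"ww":{"a":74,"q":20,"suq":95,"wnv":91},"xsl":{"a":1,"kbu":46,"tm":83,"v":42}}}
After op 22 (replace /rl 82): {"a":38,"am":{"cbl":78,"v":71},"jia":[{"ga":15,"vx":96},{"vtc":35}],"rl":82}
After op 23 (add /jia/0/ga 97): {"a":38,"am":{"cbl":78,"v":71},"jia":[{"ga":97,"vx":96},{"vtc":35}],"rl":82}
After op 24 (add /p 78): {"a":38,"am":{"cbl":78,"v":71},"jia":[{"ga":97,"vx":96},{"vtc":35}],"p":78,"rl":82}
After op 25 (add /jia/0/p 38): {"a":38,"am":{"cbl":78,"v":71},"jia":[{"ga":97,"p":38,"vx":96},{"vtc":35}],"p":78,"rl":82}
Value at /rl: 82

Answer: 82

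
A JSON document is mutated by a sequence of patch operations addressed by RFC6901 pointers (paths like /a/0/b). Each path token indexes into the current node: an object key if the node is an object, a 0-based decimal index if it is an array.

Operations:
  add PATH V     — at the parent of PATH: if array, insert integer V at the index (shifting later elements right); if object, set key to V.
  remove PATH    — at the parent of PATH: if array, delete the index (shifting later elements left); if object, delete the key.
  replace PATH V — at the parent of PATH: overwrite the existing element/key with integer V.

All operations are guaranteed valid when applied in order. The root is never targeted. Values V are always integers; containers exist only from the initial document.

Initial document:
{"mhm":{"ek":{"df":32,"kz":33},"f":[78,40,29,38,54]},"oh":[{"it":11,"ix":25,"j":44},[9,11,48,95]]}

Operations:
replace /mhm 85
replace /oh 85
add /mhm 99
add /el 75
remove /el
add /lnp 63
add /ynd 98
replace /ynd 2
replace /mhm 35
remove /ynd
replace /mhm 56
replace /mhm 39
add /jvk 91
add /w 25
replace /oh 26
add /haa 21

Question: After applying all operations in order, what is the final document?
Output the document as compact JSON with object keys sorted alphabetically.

After op 1 (replace /mhm 85): {"mhm":85,"oh":[{"it":11,"ix":25,"j":44},[9,11,48,95]]}
After op 2 (replace /oh 85): {"mhm":85,"oh":85}
After op 3 (add /mhm 99): {"mhm":99,"oh":85}
After op 4 (add /el 75): {"el":75,"mhm":99,"oh":85}
After op 5 (remove /el): {"mhm":99,"oh":85}
After op 6 (add /lnp 63): {"lnp":63,"mhm":99,"oh":85}
After op 7 (add /ynd 98): {"lnp":63,"mhm":99,"oh":85,"ynd":98}
After op 8 (replace /ynd 2): {"lnp":63,"mhm":99,"oh":85,"ynd":2}
After op 9 (replace /mhm 35): {"lnp":63,"mhm":35,"oh":85,"ynd":2}
After op 10 (remove /ynd): {"lnp":63,"mhm":35,"oh":85}
After op 11 (replace /mhm 56): {"lnp":63,"mhm":56,"oh":85}
After op 12 (replace /mhm 39): {"lnp":63,"mhm":39,"oh":85}
After op 13 (add /jvk 91): {"jvk":91,"lnp":63,"mhm":39,"oh":85}
After op 14 (add /w 25): {"jvk":91,"lnp":63,"mhm":39,"oh":85,"w":25}
After op 15 (replace /oh 26): {"jvk":91,"lnp":63,"mhm":39,"oh":26,"w":25}
After op 16 (add /haa 21): {"haa":21,"jvk":91,"lnp":63,"mhm":39,"oh":26,"w":25}

Answer: {"haa":21,"jvk":91,"lnp":63,"mhm":39,"oh":26,"w":25}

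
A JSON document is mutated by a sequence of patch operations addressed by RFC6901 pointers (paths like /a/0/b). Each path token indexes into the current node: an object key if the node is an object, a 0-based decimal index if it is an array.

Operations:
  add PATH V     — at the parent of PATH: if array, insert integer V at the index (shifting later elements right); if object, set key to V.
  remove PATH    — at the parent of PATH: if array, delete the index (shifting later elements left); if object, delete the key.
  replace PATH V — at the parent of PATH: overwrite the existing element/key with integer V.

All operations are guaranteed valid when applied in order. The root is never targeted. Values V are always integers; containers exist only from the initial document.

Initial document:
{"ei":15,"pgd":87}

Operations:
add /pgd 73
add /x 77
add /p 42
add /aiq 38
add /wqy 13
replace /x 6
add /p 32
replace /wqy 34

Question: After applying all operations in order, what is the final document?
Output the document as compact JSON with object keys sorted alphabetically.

Answer: {"aiq":38,"ei":15,"p":32,"pgd":73,"wqy":34,"x":6}

Derivation:
After op 1 (add /pgd 73): {"ei":15,"pgd":73}
After op 2 (add /x 77): {"ei":15,"pgd":73,"x":77}
After op 3 (add /p 42): {"ei":15,"p":42,"pgd":73,"x":77}
After op 4 (add /aiq 38): {"aiq":38,"ei":15,"p":42,"pgd":73,"x":77}
After op 5 (add /wqy 13): {"aiq":38,"ei":15,"p":42,"pgd":73,"wqy":13,"x":77}
After op 6 (replace /x 6): {"aiq":38,"ei":15,"p":42,"pgd":73,"wqy":13,"x":6}
After op 7 (add /p 32): {"aiq":38,"ei":15,"p":32,"pgd":73,"wqy":13,"x":6}
After op 8 (replace /wqy 34): {"aiq":38,"ei":15,"p":32,"pgd":73,"wqy":34,"x":6}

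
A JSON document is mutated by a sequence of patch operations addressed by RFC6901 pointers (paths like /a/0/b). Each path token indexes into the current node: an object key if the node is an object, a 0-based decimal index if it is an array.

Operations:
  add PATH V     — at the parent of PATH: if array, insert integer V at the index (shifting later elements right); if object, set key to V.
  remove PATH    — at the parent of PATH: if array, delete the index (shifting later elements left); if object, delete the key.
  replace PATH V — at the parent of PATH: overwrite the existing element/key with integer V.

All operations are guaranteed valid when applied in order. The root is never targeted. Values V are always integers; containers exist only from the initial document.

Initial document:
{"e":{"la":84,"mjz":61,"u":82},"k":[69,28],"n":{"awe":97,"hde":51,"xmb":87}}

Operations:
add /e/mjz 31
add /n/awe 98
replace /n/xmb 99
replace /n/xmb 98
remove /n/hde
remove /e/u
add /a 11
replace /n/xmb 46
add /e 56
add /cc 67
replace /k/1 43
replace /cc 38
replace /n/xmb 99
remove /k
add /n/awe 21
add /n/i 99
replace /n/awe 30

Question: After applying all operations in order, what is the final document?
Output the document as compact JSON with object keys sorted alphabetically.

After op 1 (add /e/mjz 31): {"e":{"la":84,"mjz":31,"u":82},"k":[69,28],"n":{"awe":97,"hde":51,"xmb":87}}
After op 2 (add /n/awe 98): {"e":{"la":84,"mjz":31,"u":82},"k":[69,28],"n":{"awe":98,"hde":51,"xmb":87}}
After op 3 (replace /n/xmb 99): {"e":{"la":84,"mjz":31,"u":82},"k":[69,28],"n":{"awe":98,"hde":51,"xmb":99}}
After op 4 (replace /n/xmb 98): {"e":{"la":84,"mjz":31,"u":82},"k":[69,28],"n":{"awe":98,"hde":51,"xmb":98}}
After op 5 (remove /n/hde): {"e":{"la":84,"mjz":31,"u":82},"k":[69,28],"n":{"awe":98,"xmb":98}}
After op 6 (remove /e/u): {"e":{"la":84,"mjz":31},"k":[69,28],"n":{"awe":98,"xmb":98}}
After op 7 (add /a 11): {"a":11,"e":{"la":84,"mjz":31},"k":[69,28],"n":{"awe":98,"xmb":98}}
After op 8 (replace /n/xmb 46): {"a":11,"e":{"la":84,"mjz":31},"k":[69,28],"n":{"awe":98,"xmb":46}}
After op 9 (add /e 56): {"a":11,"e":56,"k":[69,28],"n":{"awe":98,"xmb":46}}
After op 10 (add /cc 67): {"a":11,"cc":67,"e":56,"k":[69,28],"n":{"awe":98,"xmb":46}}
After op 11 (replace /k/1 43): {"a":11,"cc":67,"e":56,"k":[69,43],"n":{"awe":98,"xmb":46}}
After op 12 (replace /cc 38): {"a":11,"cc":38,"e":56,"k":[69,43],"n":{"awe":98,"xmb":46}}
After op 13 (replace /n/xmb 99): {"a":11,"cc":38,"e":56,"k":[69,43],"n":{"awe":98,"xmb":99}}
After op 14 (remove /k): {"a":11,"cc":38,"e":56,"n":{"awe":98,"xmb":99}}
After op 15 (add /n/awe 21): {"a":11,"cc":38,"e":56,"n":{"awe":21,"xmb":99}}
After op 16 (add /n/i 99): {"a":11,"cc":38,"e":56,"n":{"awe":21,"i":99,"xmb":99}}
After op 17 (replace /n/awe 30): {"a":11,"cc":38,"e":56,"n":{"awe":30,"i":99,"xmb":99}}

Answer: {"a":11,"cc":38,"e":56,"n":{"awe":30,"i":99,"xmb":99}}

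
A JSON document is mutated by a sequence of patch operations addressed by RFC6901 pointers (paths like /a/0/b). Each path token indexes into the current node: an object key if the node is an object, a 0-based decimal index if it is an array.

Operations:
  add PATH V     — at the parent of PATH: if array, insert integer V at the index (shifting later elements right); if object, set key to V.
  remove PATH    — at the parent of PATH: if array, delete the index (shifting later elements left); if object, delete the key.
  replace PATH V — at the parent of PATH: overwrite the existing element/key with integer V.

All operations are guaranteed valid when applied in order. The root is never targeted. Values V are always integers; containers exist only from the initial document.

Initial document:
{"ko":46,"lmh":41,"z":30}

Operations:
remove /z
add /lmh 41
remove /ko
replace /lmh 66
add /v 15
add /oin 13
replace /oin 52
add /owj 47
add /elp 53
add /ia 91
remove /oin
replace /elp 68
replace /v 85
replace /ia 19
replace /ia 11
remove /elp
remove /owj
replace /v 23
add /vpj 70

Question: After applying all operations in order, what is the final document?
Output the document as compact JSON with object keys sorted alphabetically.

After op 1 (remove /z): {"ko":46,"lmh":41}
After op 2 (add /lmh 41): {"ko":46,"lmh":41}
After op 3 (remove /ko): {"lmh":41}
After op 4 (replace /lmh 66): {"lmh":66}
After op 5 (add /v 15): {"lmh":66,"v":15}
After op 6 (add /oin 13): {"lmh":66,"oin":13,"v":15}
After op 7 (replace /oin 52): {"lmh":66,"oin":52,"v":15}
After op 8 (add /owj 47): {"lmh":66,"oin":52,"owj":47,"v":15}
After op 9 (add /elp 53): {"elp":53,"lmh":66,"oin":52,"owj":47,"v":15}
After op 10 (add /ia 91): {"elp":53,"ia":91,"lmh":66,"oin":52,"owj":47,"v":15}
After op 11 (remove /oin): {"elp":53,"ia":91,"lmh":66,"owj":47,"v":15}
After op 12 (replace /elp 68): {"elp":68,"ia":91,"lmh":66,"owj":47,"v":15}
After op 13 (replace /v 85): {"elp":68,"ia":91,"lmh":66,"owj":47,"v":85}
After op 14 (replace /ia 19): {"elp":68,"ia":19,"lmh":66,"owj":47,"v":85}
After op 15 (replace /ia 11): {"elp":68,"ia":11,"lmh":66,"owj":47,"v":85}
After op 16 (remove /elp): {"ia":11,"lmh":66,"owj":47,"v":85}
After op 17 (remove /owj): {"ia":11,"lmh":66,"v":85}
After op 18 (replace /v 23): {"ia":11,"lmh":66,"v":23}
After op 19 (add /vpj 70): {"ia":11,"lmh":66,"v":23,"vpj":70}

Answer: {"ia":11,"lmh":66,"v":23,"vpj":70}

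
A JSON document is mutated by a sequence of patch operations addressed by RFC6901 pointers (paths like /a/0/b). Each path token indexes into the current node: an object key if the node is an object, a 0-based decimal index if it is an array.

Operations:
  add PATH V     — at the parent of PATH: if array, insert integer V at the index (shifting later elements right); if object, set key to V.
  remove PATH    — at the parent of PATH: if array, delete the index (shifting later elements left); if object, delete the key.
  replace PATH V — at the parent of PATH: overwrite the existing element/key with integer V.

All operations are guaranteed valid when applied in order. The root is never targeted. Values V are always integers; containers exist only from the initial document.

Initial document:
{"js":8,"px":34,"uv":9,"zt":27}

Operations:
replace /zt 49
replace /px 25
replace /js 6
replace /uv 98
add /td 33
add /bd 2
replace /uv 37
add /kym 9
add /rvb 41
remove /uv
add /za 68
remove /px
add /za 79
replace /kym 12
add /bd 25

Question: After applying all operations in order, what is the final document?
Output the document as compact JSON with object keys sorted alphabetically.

Answer: {"bd":25,"js":6,"kym":12,"rvb":41,"td":33,"za":79,"zt":49}

Derivation:
After op 1 (replace /zt 49): {"js":8,"px":34,"uv":9,"zt":49}
After op 2 (replace /px 25): {"js":8,"px":25,"uv":9,"zt":49}
After op 3 (replace /js 6): {"js":6,"px":25,"uv":9,"zt":49}
After op 4 (replace /uv 98): {"js":6,"px":25,"uv":98,"zt":49}
After op 5 (add /td 33): {"js":6,"px":25,"td":33,"uv":98,"zt":49}
After op 6 (add /bd 2): {"bd":2,"js":6,"px":25,"td":33,"uv":98,"zt":49}
After op 7 (replace /uv 37): {"bd":2,"js":6,"px":25,"td":33,"uv":37,"zt":49}
After op 8 (add /kym 9): {"bd":2,"js":6,"kym":9,"px":25,"td":33,"uv":37,"zt":49}
After op 9 (add /rvb 41): {"bd":2,"js":6,"kym":9,"px":25,"rvb":41,"td":33,"uv":37,"zt":49}
After op 10 (remove /uv): {"bd":2,"js":6,"kym":9,"px":25,"rvb":41,"td":33,"zt":49}
After op 11 (add /za 68): {"bd":2,"js":6,"kym":9,"px":25,"rvb":41,"td":33,"za":68,"zt":49}
After op 12 (remove /px): {"bd":2,"js":6,"kym":9,"rvb":41,"td":33,"za":68,"zt":49}
After op 13 (add /za 79): {"bd":2,"js":6,"kym":9,"rvb":41,"td":33,"za":79,"zt":49}
After op 14 (replace /kym 12): {"bd":2,"js":6,"kym":12,"rvb":41,"td":33,"za":79,"zt":49}
After op 15 (add /bd 25): {"bd":25,"js":6,"kym":12,"rvb":41,"td":33,"za":79,"zt":49}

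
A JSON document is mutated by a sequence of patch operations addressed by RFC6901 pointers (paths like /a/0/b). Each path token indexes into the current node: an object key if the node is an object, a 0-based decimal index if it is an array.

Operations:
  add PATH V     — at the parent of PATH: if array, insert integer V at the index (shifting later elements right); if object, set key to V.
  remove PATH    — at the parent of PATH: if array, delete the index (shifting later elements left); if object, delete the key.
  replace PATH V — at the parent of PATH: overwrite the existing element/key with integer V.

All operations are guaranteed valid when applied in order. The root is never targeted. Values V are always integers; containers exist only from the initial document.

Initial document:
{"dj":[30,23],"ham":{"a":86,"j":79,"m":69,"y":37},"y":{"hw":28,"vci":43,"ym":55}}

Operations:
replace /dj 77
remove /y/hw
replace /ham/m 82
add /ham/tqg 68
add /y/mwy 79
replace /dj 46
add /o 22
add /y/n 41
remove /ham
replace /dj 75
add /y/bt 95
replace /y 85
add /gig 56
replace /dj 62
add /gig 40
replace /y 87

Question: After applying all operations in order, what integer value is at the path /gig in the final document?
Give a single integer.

After op 1 (replace /dj 77): {"dj":77,"ham":{"a":86,"j":79,"m":69,"y":37},"y":{"hw":28,"vci":43,"ym":55}}
After op 2 (remove /y/hw): {"dj":77,"ham":{"a":86,"j":79,"m":69,"y":37},"y":{"vci":43,"ym":55}}
After op 3 (replace /ham/m 82): {"dj":77,"ham":{"a":86,"j":79,"m":82,"y":37},"y":{"vci":43,"ym":55}}
After op 4 (add /ham/tqg 68): {"dj":77,"ham":{"a":86,"j":79,"m":82,"tqg":68,"y":37},"y":{"vci":43,"ym":55}}
After op 5 (add /y/mwy 79): {"dj":77,"ham":{"a":86,"j":79,"m":82,"tqg":68,"y":37},"y":{"mwy":79,"vci":43,"ym":55}}
After op 6 (replace /dj 46): {"dj":46,"ham":{"a":86,"j":79,"m":82,"tqg":68,"y":37},"y":{"mwy":79,"vci":43,"ym":55}}
After op 7 (add /o 22): {"dj":46,"ham":{"a":86,"j":79,"m":82,"tqg":68,"y":37},"o":22,"y":{"mwy":79,"vci":43,"ym":55}}
After op 8 (add /y/n 41): {"dj":46,"ham":{"a":86,"j":79,"m":82,"tqg":68,"y":37},"o":22,"y":{"mwy":79,"n":41,"vci":43,"ym":55}}
After op 9 (remove /ham): {"dj":46,"o":22,"y":{"mwy":79,"n":41,"vci":43,"ym":55}}
After op 10 (replace /dj 75): {"dj":75,"o":22,"y":{"mwy":79,"n":41,"vci":43,"ym":55}}
After op 11 (add /y/bt 95): {"dj":75,"o":22,"y":{"bt":95,"mwy":79,"n":41,"vci":43,"ym":55}}
After op 12 (replace /y 85): {"dj":75,"o":22,"y":85}
After op 13 (add /gig 56): {"dj":75,"gig":56,"o":22,"y":85}
After op 14 (replace /dj 62): {"dj":62,"gig":56,"o":22,"y":85}
After op 15 (add /gig 40): {"dj":62,"gig":40,"o":22,"y":85}
After op 16 (replace /y 87): {"dj":62,"gig":40,"o":22,"y":87}
Value at /gig: 40

Answer: 40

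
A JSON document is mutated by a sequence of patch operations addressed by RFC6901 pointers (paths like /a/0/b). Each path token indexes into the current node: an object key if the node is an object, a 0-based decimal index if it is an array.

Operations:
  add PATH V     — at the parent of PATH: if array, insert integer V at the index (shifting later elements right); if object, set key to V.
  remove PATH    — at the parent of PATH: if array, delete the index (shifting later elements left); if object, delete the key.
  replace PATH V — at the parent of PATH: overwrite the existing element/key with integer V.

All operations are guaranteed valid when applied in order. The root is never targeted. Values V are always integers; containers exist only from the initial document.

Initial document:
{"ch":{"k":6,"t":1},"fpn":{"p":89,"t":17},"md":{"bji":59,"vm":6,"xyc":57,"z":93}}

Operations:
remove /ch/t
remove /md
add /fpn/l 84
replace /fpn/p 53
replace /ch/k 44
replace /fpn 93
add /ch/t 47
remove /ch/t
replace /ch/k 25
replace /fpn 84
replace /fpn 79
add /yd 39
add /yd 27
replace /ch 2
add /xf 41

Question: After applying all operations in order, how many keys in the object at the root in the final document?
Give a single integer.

After op 1 (remove /ch/t): {"ch":{"k":6},"fpn":{"p":89,"t":17},"md":{"bji":59,"vm":6,"xyc":57,"z":93}}
After op 2 (remove /md): {"ch":{"k":6},"fpn":{"p":89,"t":17}}
After op 3 (add /fpn/l 84): {"ch":{"k":6},"fpn":{"l":84,"p":89,"t":17}}
After op 4 (replace /fpn/p 53): {"ch":{"k":6},"fpn":{"l":84,"p":53,"t":17}}
After op 5 (replace /ch/k 44): {"ch":{"k":44},"fpn":{"l":84,"p":53,"t":17}}
After op 6 (replace /fpn 93): {"ch":{"k":44},"fpn":93}
After op 7 (add /ch/t 47): {"ch":{"k":44,"t":47},"fpn":93}
After op 8 (remove /ch/t): {"ch":{"k":44},"fpn":93}
After op 9 (replace /ch/k 25): {"ch":{"k":25},"fpn":93}
After op 10 (replace /fpn 84): {"ch":{"k":25},"fpn":84}
After op 11 (replace /fpn 79): {"ch":{"k":25},"fpn":79}
After op 12 (add /yd 39): {"ch":{"k":25},"fpn":79,"yd":39}
After op 13 (add /yd 27): {"ch":{"k":25},"fpn":79,"yd":27}
After op 14 (replace /ch 2): {"ch":2,"fpn":79,"yd":27}
After op 15 (add /xf 41): {"ch":2,"fpn":79,"xf":41,"yd":27}
Size at the root: 4

Answer: 4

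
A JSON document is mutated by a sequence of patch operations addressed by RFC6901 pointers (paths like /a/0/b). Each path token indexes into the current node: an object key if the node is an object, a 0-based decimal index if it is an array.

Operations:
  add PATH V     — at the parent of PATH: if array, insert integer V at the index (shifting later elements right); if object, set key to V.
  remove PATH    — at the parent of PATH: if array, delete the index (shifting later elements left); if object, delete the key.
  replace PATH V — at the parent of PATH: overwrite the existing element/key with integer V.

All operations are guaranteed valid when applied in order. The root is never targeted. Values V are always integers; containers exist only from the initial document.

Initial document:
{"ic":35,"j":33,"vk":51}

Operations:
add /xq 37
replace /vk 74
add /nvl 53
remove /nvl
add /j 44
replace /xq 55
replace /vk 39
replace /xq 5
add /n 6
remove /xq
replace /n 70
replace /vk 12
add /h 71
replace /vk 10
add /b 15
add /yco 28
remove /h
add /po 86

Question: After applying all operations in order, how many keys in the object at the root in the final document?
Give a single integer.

After op 1 (add /xq 37): {"ic":35,"j":33,"vk":51,"xq":37}
After op 2 (replace /vk 74): {"ic":35,"j":33,"vk":74,"xq":37}
After op 3 (add /nvl 53): {"ic":35,"j":33,"nvl":53,"vk":74,"xq":37}
After op 4 (remove /nvl): {"ic":35,"j":33,"vk":74,"xq":37}
After op 5 (add /j 44): {"ic":35,"j":44,"vk":74,"xq":37}
After op 6 (replace /xq 55): {"ic":35,"j":44,"vk":74,"xq":55}
After op 7 (replace /vk 39): {"ic":35,"j":44,"vk":39,"xq":55}
After op 8 (replace /xq 5): {"ic":35,"j":44,"vk":39,"xq":5}
After op 9 (add /n 6): {"ic":35,"j":44,"n":6,"vk":39,"xq":5}
After op 10 (remove /xq): {"ic":35,"j":44,"n":6,"vk":39}
After op 11 (replace /n 70): {"ic":35,"j":44,"n":70,"vk":39}
After op 12 (replace /vk 12): {"ic":35,"j":44,"n":70,"vk":12}
After op 13 (add /h 71): {"h":71,"ic":35,"j":44,"n":70,"vk":12}
After op 14 (replace /vk 10): {"h":71,"ic":35,"j":44,"n":70,"vk":10}
After op 15 (add /b 15): {"b":15,"h":71,"ic":35,"j":44,"n":70,"vk":10}
After op 16 (add /yco 28): {"b":15,"h":71,"ic":35,"j":44,"n":70,"vk":10,"yco":28}
After op 17 (remove /h): {"b":15,"ic":35,"j":44,"n":70,"vk":10,"yco":28}
After op 18 (add /po 86): {"b":15,"ic":35,"j":44,"n":70,"po":86,"vk":10,"yco":28}
Size at the root: 7

Answer: 7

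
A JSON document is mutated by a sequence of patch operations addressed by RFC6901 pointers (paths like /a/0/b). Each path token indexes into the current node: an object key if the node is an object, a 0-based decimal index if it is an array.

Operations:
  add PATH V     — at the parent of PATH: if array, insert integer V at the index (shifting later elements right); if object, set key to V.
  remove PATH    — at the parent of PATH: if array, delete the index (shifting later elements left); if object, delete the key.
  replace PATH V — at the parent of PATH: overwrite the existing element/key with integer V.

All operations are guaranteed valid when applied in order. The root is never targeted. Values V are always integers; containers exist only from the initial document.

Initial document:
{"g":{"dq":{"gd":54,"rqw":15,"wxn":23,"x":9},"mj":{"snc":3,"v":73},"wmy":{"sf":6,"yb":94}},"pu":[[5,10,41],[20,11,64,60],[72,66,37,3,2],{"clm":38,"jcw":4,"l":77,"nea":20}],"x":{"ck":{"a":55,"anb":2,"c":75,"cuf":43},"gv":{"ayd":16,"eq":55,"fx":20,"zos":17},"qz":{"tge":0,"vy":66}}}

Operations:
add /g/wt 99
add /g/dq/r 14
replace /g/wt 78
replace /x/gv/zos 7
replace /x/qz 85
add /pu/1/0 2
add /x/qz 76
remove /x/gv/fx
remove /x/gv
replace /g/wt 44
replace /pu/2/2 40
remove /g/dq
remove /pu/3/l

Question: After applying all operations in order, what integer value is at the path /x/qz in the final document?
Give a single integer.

After op 1 (add /g/wt 99): {"g":{"dq":{"gd":54,"rqw":15,"wxn":23,"x":9},"mj":{"snc":3,"v":73},"wmy":{"sf":6,"yb":94},"wt":99},"pu":[[5,10,41],[20,11,64,60],[72,66,37,3,2],{"clm":38,"jcw":4,"l":77,"nea":20}],"x":{"ck":{"a":55,"anb":2,"c":75,"cuf":43},"gv":{"ayd":16,"eq":55,"fx":20,"zos":17},"qz":{"tge":0,"vy":66}}}
After op 2 (add /g/dq/r 14): {"g":{"dq":{"gd":54,"r":14,"rqw":15,"wxn":23,"x":9},"mj":{"snc":3,"v":73},"wmy":{"sf":6,"yb":94},"wt":99},"pu":[[5,10,41],[20,11,64,60],[72,66,37,3,2],{"clm":38,"jcw":4,"l":77,"nea":20}],"x":{"ck":{"a":55,"anb":2,"c":75,"cuf":43},"gv":{"ayd":16,"eq":55,"fx":20,"zos":17},"qz":{"tge":0,"vy":66}}}
After op 3 (replace /g/wt 78): {"g":{"dq":{"gd":54,"r":14,"rqw":15,"wxn":23,"x":9},"mj":{"snc":3,"v":73},"wmy":{"sf":6,"yb":94},"wt":78},"pu":[[5,10,41],[20,11,64,60],[72,66,37,3,2],{"clm":38,"jcw":4,"l":77,"nea":20}],"x":{"ck":{"a":55,"anb":2,"c":75,"cuf":43},"gv":{"ayd":16,"eq":55,"fx":20,"zos":17},"qz":{"tge":0,"vy":66}}}
After op 4 (replace /x/gv/zos 7): {"g":{"dq":{"gd":54,"r":14,"rqw":15,"wxn":23,"x":9},"mj":{"snc":3,"v":73},"wmy":{"sf":6,"yb":94},"wt":78},"pu":[[5,10,41],[20,11,64,60],[72,66,37,3,2],{"clm":38,"jcw":4,"l":77,"nea":20}],"x":{"ck":{"a":55,"anb":2,"c":75,"cuf":43},"gv":{"ayd":16,"eq":55,"fx":20,"zos":7},"qz":{"tge":0,"vy":66}}}
After op 5 (replace /x/qz 85): {"g":{"dq":{"gd":54,"r":14,"rqw":15,"wxn":23,"x":9},"mj":{"snc":3,"v":73},"wmy":{"sf":6,"yb":94},"wt":78},"pu":[[5,10,41],[20,11,64,60],[72,66,37,3,2],{"clm":38,"jcw":4,"l":77,"nea":20}],"x":{"ck":{"a":55,"anb":2,"c":75,"cuf":43},"gv":{"ayd":16,"eq":55,"fx":20,"zos":7},"qz":85}}
After op 6 (add /pu/1/0 2): {"g":{"dq":{"gd":54,"r":14,"rqw":15,"wxn":23,"x":9},"mj":{"snc":3,"v":73},"wmy":{"sf":6,"yb":94},"wt":78},"pu":[[5,10,41],[2,20,11,64,60],[72,66,37,3,2],{"clm":38,"jcw":4,"l":77,"nea":20}],"x":{"ck":{"a":55,"anb":2,"c":75,"cuf":43},"gv":{"ayd":16,"eq":55,"fx":20,"zos":7},"qz":85}}
After op 7 (add /x/qz 76): {"g":{"dq":{"gd":54,"r":14,"rqw":15,"wxn":23,"x":9},"mj":{"snc":3,"v":73},"wmy":{"sf":6,"yb":94},"wt":78},"pu":[[5,10,41],[2,20,11,64,60],[72,66,37,3,2],{"clm":38,"jcw":4,"l":77,"nea":20}],"x":{"ck":{"a":55,"anb":2,"c":75,"cuf":43},"gv":{"ayd":16,"eq":55,"fx":20,"zos":7},"qz":76}}
After op 8 (remove /x/gv/fx): {"g":{"dq":{"gd":54,"r":14,"rqw":15,"wxn":23,"x":9},"mj":{"snc":3,"v":73},"wmy":{"sf":6,"yb":94},"wt":78},"pu":[[5,10,41],[2,20,11,64,60],[72,66,37,3,2],{"clm":38,"jcw":4,"l":77,"nea":20}],"x":{"ck":{"a":55,"anb":2,"c":75,"cuf":43},"gv":{"ayd":16,"eq":55,"zos":7},"qz":76}}
After op 9 (remove /x/gv): {"g":{"dq":{"gd":54,"r":14,"rqw":15,"wxn":23,"x":9},"mj":{"snc":3,"v":73},"wmy":{"sf":6,"yb":94},"wt":78},"pu":[[5,10,41],[2,20,11,64,60],[72,66,37,3,2],{"clm":38,"jcw":4,"l":77,"nea":20}],"x":{"ck":{"a":55,"anb":2,"c":75,"cuf":43},"qz":76}}
After op 10 (replace /g/wt 44): {"g":{"dq":{"gd":54,"r":14,"rqw":15,"wxn":23,"x":9},"mj":{"snc":3,"v":73},"wmy":{"sf":6,"yb":94},"wt":44},"pu":[[5,10,41],[2,20,11,64,60],[72,66,37,3,2],{"clm":38,"jcw":4,"l":77,"nea":20}],"x":{"ck":{"a":55,"anb":2,"c":75,"cuf":43},"qz":76}}
After op 11 (replace /pu/2/2 40): {"g":{"dq":{"gd":54,"r":14,"rqw":15,"wxn":23,"x":9},"mj":{"snc":3,"v":73},"wmy":{"sf":6,"yb":94},"wt":44},"pu":[[5,10,41],[2,20,11,64,60],[72,66,40,3,2],{"clm":38,"jcw":4,"l":77,"nea":20}],"x":{"ck":{"a":55,"anb":2,"c":75,"cuf":43},"qz":76}}
After op 12 (remove /g/dq): {"g":{"mj":{"snc":3,"v":73},"wmy":{"sf":6,"yb":94},"wt":44},"pu":[[5,10,41],[2,20,11,64,60],[72,66,40,3,2],{"clm":38,"jcw":4,"l":77,"nea":20}],"x":{"ck":{"a":55,"anb":2,"c":75,"cuf":43},"qz":76}}
After op 13 (remove /pu/3/l): {"g":{"mj":{"snc":3,"v":73},"wmy":{"sf":6,"yb":94},"wt":44},"pu":[[5,10,41],[2,20,11,64,60],[72,66,40,3,2],{"clm":38,"jcw":4,"nea":20}],"x":{"ck":{"a":55,"anb":2,"c":75,"cuf":43},"qz":76}}
Value at /x/qz: 76

Answer: 76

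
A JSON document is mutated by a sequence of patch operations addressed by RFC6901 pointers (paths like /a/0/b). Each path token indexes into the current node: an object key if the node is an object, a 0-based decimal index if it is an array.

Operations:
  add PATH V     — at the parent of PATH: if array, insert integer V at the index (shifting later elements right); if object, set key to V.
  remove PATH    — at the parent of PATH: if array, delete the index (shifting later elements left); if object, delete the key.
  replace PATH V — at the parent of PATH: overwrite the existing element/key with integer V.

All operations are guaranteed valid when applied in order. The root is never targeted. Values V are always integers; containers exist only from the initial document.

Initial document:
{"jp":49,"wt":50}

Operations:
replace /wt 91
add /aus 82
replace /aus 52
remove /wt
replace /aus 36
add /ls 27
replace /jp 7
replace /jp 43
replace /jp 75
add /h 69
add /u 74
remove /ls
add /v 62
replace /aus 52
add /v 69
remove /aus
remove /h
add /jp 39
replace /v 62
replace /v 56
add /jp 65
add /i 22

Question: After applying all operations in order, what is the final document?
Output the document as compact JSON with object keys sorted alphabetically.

After op 1 (replace /wt 91): {"jp":49,"wt":91}
After op 2 (add /aus 82): {"aus":82,"jp":49,"wt":91}
After op 3 (replace /aus 52): {"aus":52,"jp":49,"wt":91}
After op 4 (remove /wt): {"aus":52,"jp":49}
After op 5 (replace /aus 36): {"aus":36,"jp":49}
After op 6 (add /ls 27): {"aus":36,"jp":49,"ls":27}
After op 7 (replace /jp 7): {"aus":36,"jp":7,"ls":27}
After op 8 (replace /jp 43): {"aus":36,"jp":43,"ls":27}
After op 9 (replace /jp 75): {"aus":36,"jp":75,"ls":27}
After op 10 (add /h 69): {"aus":36,"h":69,"jp":75,"ls":27}
After op 11 (add /u 74): {"aus":36,"h":69,"jp":75,"ls":27,"u":74}
After op 12 (remove /ls): {"aus":36,"h":69,"jp":75,"u":74}
After op 13 (add /v 62): {"aus":36,"h":69,"jp":75,"u":74,"v":62}
After op 14 (replace /aus 52): {"aus":52,"h":69,"jp":75,"u":74,"v":62}
After op 15 (add /v 69): {"aus":52,"h":69,"jp":75,"u":74,"v":69}
After op 16 (remove /aus): {"h":69,"jp":75,"u":74,"v":69}
After op 17 (remove /h): {"jp":75,"u":74,"v":69}
After op 18 (add /jp 39): {"jp":39,"u":74,"v":69}
After op 19 (replace /v 62): {"jp":39,"u":74,"v":62}
After op 20 (replace /v 56): {"jp":39,"u":74,"v":56}
After op 21 (add /jp 65): {"jp":65,"u":74,"v":56}
After op 22 (add /i 22): {"i":22,"jp":65,"u":74,"v":56}

Answer: {"i":22,"jp":65,"u":74,"v":56}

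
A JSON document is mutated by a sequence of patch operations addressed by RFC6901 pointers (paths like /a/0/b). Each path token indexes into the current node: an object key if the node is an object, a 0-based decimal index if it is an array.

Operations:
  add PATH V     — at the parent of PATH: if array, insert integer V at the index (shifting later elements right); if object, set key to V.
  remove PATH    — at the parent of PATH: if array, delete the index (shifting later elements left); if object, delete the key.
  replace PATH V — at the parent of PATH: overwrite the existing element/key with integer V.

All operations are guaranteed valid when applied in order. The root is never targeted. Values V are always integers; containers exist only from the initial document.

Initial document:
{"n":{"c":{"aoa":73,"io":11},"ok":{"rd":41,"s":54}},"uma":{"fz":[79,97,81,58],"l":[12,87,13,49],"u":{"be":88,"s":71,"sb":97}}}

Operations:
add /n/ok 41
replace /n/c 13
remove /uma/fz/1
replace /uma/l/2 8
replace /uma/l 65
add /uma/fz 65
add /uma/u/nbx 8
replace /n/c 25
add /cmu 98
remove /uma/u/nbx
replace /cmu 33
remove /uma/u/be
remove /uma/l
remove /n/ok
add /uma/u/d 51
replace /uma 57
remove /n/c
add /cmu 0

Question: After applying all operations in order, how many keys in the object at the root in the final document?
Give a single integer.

Answer: 3

Derivation:
After op 1 (add /n/ok 41): {"n":{"c":{"aoa":73,"io":11},"ok":41},"uma":{"fz":[79,97,81,58],"l":[12,87,13,49],"u":{"be":88,"s":71,"sb":97}}}
After op 2 (replace /n/c 13): {"n":{"c":13,"ok":41},"uma":{"fz":[79,97,81,58],"l":[12,87,13,49],"u":{"be":88,"s":71,"sb":97}}}
After op 3 (remove /uma/fz/1): {"n":{"c":13,"ok":41},"uma":{"fz":[79,81,58],"l":[12,87,13,49],"u":{"be":88,"s":71,"sb":97}}}
After op 4 (replace /uma/l/2 8): {"n":{"c":13,"ok":41},"uma":{"fz":[79,81,58],"l":[12,87,8,49],"u":{"be":88,"s":71,"sb":97}}}
After op 5 (replace /uma/l 65): {"n":{"c":13,"ok":41},"uma":{"fz":[79,81,58],"l":65,"u":{"be":88,"s":71,"sb":97}}}
After op 6 (add /uma/fz 65): {"n":{"c":13,"ok":41},"uma":{"fz":65,"l":65,"u":{"be":88,"s":71,"sb":97}}}
After op 7 (add /uma/u/nbx 8): {"n":{"c":13,"ok":41},"uma":{"fz":65,"l":65,"u":{"be":88,"nbx":8,"s":71,"sb":97}}}
After op 8 (replace /n/c 25): {"n":{"c":25,"ok":41},"uma":{"fz":65,"l":65,"u":{"be":88,"nbx":8,"s":71,"sb":97}}}
After op 9 (add /cmu 98): {"cmu":98,"n":{"c":25,"ok":41},"uma":{"fz":65,"l":65,"u":{"be":88,"nbx":8,"s":71,"sb":97}}}
After op 10 (remove /uma/u/nbx): {"cmu":98,"n":{"c":25,"ok":41},"uma":{"fz":65,"l":65,"u":{"be":88,"s":71,"sb":97}}}
After op 11 (replace /cmu 33): {"cmu":33,"n":{"c":25,"ok":41},"uma":{"fz":65,"l":65,"u":{"be":88,"s":71,"sb":97}}}
After op 12 (remove /uma/u/be): {"cmu":33,"n":{"c":25,"ok":41},"uma":{"fz":65,"l":65,"u":{"s":71,"sb":97}}}
After op 13 (remove /uma/l): {"cmu":33,"n":{"c":25,"ok":41},"uma":{"fz":65,"u":{"s":71,"sb":97}}}
After op 14 (remove /n/ok): {"cmu":33,"n":{"c":25},"uma":{"fz":65,"u":{"s":71,"sb":97}}}
After op 15 (add /uma/u/d 51): {"cmu":33,"n":{"c":25},"uma":{"fz":65,"u":{"d":51,"s":71,"sb":97}}}
After op 16 (replace /uma 57): {"cmu":33,"n":{"c":25},"uma":57}
After op 17 (remove /n/c): {"cmu":33,"n":{},"uma":57}
After op 18 (add /cmu 0): {"cmu":0,"n":{},"uma":57}
Size at the root: 3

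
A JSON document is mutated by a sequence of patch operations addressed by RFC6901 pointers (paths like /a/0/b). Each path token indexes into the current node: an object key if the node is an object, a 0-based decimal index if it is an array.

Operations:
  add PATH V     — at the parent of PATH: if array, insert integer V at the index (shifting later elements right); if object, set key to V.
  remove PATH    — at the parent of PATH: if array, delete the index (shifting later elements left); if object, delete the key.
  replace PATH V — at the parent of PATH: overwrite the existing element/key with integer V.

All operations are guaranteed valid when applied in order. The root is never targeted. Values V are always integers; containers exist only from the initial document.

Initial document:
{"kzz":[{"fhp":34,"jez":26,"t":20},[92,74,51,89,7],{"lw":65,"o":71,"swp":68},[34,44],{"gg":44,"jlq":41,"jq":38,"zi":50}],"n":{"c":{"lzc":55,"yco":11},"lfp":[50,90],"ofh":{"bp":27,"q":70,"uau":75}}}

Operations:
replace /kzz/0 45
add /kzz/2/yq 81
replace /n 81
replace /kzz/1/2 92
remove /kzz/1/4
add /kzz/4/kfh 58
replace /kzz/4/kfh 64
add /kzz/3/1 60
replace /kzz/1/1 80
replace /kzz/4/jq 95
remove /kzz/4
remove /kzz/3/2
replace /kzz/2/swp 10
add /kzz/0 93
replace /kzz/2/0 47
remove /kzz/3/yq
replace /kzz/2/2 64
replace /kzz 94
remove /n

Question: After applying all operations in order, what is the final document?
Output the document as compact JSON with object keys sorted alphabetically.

After op 1 (replace /kzz/0 45): {"kzz":[45,[92,74,51,89,7],{"lw":65,"o":71,"swp":68},[34,44],{"gg":44,"jlq":41,"jq":38,"zi":50}],"n":{"c":{"lzc":55,"yco":11},"lfp":[50,90],"ofh":{"bp":27,"q":70,"uau":75}}}
After op 2 (add /kzz/2/yq 81): {"kzz":[45,[92,74,51,89,7],{"lw":65,"o":71,"swp":68,"yq":81},[34,44],{"gg":44,"jlq":41,"jq":38,"zi":50}],"n":{"c":{"lzc":55,"yco":11},"lfp":[50,90],"ofh":{"bp":27,"q":70,"uau":75}}}
After op 3 (replace /n 81): {"kzz":[45,[92,74,51,89,7],{"lw":65,"o":71,"swp":68,"yq":81},[34,44],{"gg":44,"jlq":41,"jq":38,"zi":50}],"n":81}
After op 4 (replace /kzz/1/2 92): {"kzz":[45,[92,74,92,89,7],{"lw":65,"o":71,"swp":68,"yq":81},[34,44],{"gg":44,"jlq":41,"jq":38,"zi":50}],"n":81}
After op 5 (remove /kzz/1/4): {"kzz":[45,[92,74,92,89],{"lw":65,"o":71,"swp":68,"yq":81},[34,44],{"gg":44,"jlq":41,"jq":38,"zi":50}],"n":81}
After op 6 (add /kzz/4/kfh 58): {"kzz":[45,[92,74,92,89],{"lw":65,"o":71,"swp":68,"yq":81},[34,44],{"gg":44,"jlq":41,"jq":38,"kfh":58,"zi":50}],"n":81}
After op 7 (replace /kzz/4/kfh 64): {"kzz":[45,[92,74,92,89],{"lw":65,"o":71,"swp":68,"yq":81},[34,44],{"gg":44,"jlq":41,"jq":38,"kfh":64,"zi":50}],"n":81}
After op 8 (add /kzz/3/1 60): {"kzz":[45,[92,74,92,89],{"lw":65,"o":71,"swp":68,"yq":81},[34,60,44],{"gg":44,"jlq":41,"jq":38,"kfh":64,"zi":50}],"n":81}
After op 9 (replace /kzz/1/1 80): {"kzz":[45,[92,80,92,89],{"lw":65,"o":71,"swp":68,"yq":81},[34,60,44],{"gg":44,"jlq":41,"jq":38,"kfh":64,"zi":50}],"n":81}
After op 10 (replace /kzz/4/jq 95): {"kzz":[45,[92,80,92,89],{"lw":65,"o":71,"swp":68,"yq":81},[34,60,44],{"gg":44,"jlq":41,"jq":95,"kfh":64,"zi":50}],"n":81}
After op 11 (remove /kzz/4): {"kzz":[45,[92,80,92,89],{"lw":65,"o":71,"swp":68,"yq":81},[34,60,44]],"n":81}
After op 12 (remove /kzz/3/2): {"kzz":[45,[92,80,92,89],{"lw":65,"o":71,"swp":68,"yq":81},[34,60]],"n":81}
After op 13 (replace /kzz/2/swp 10): {"kzz":[45,[92,80,92,89],{"lw":65,"o":71,"swp":10,"yq":81},[34,60]],"n":81}
After op 14 (add /kzz/0 93): {"kzz":[93,45,[92,80,92,89],{"lw":65,"o":71,"swp":10,"yq":81},[34,60]],"n":81}
After op 15 (replace /kzz/2/0 47): {"kzz":[93,45,[47,80,92,89],{"lw":65,"o":71,"swp":10,"yq":81},[34,60]],"n":81}
After op 16 (remove /kzz/3/yq): {"kzz":[93,45,[47,80,92,89],{"lw":65,"o":71,"swp":10},[34,60]],"n":81}
After op 17 (replace /kzz/2/2 64): {"kzz":[93,45,[47,80,64,89],{"lw":65,"o":71,"swp":10},[34,60]],"n":81}
After op 18 (replace /kzz 94): {"kzz":94,"n":81}
After op 19 (remove /n): {"kzz":94}

Answer: {"kzz":94}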